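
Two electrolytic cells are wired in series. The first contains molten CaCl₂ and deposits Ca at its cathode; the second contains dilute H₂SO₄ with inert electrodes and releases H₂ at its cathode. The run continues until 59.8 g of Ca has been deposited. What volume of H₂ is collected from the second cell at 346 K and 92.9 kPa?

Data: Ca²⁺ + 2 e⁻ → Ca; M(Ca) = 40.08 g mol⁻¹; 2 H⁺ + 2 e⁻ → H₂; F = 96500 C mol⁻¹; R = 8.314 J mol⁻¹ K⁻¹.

46.2 L

n(Ca) = 59.8 / 40.08 = 1.492 mol, so n(e⁻) = 2 × 1.492 = 2.984 mol.
The cells are in series, so the same 2.984 mol of electrons passes through the second cell.
2 H⁺ + 2 e⁻ → H₂ — 2 mol e⁻ per mol H₂, so n(H₂) = 2.984/2 = 1.492 mol.
V = nRT/P = (1.492 × 8.314 × 346) / (92.9 × 10³) = 0.0462 m³ = 46.2 L.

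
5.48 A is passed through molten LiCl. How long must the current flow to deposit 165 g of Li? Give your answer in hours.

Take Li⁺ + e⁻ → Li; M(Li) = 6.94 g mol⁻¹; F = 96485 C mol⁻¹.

116 h

n(Li) = m/M = 165 / 6.94 = 23.78 mol.
Each Li atom requires 1 electron, so n(e⁻) = 1 × 23.78 = 23.78 mol.
Q = n(e⁻)·F = 23.78 × 96485 = 2294000 C.
t = Q/I = 2294000 / 5.480 A = 418600 s = 116 h.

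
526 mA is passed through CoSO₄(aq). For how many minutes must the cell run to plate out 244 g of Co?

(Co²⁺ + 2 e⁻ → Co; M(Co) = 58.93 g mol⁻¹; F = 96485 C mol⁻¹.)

25300 min

n(Co) = m/M = 244 / 58.93 = 4.141 mol.
Each Co atom requires 2 electrons, so n(e⁻) = 2 × 4.141 = 8.281 mol.
Q = n(e⁻)·F = 8.281 × 96485 = 799000 C.
t = Q/I = 799000 / 0.5260 A = 1519000 s = 25300 min.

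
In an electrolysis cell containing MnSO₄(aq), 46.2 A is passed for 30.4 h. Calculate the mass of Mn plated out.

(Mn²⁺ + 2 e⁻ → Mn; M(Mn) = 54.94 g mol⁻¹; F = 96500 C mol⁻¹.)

Q = I·t = 46.20 A × 109440 s = 5056000 C.
n(e⁻) = Q/F = 5056000 / 96500 = 52.40 mol.
Mn²⁺ + 2 e⁻ → Mn, so n(Mn) = n(e⁻)/2 = 26.20 mol.
m = n·M = 26.20 × 54.94 = 1440 g.

1440 g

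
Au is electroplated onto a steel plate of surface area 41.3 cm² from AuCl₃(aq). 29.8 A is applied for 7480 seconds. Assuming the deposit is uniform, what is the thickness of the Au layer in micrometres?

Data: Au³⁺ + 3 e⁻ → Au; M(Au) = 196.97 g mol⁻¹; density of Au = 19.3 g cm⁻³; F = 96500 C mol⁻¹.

1900 μm

Q = I·t = 29.80 × 7480.0 = 222900 C; n(e⁻) = 2.310 mol.
n(Au) = n(e⁻)/3 = 0.7700 mol, so m = 0.7700 × 196.97 = 151.7 g.
Volume = m/ρ = 151.7 / 19.3 = 7.858 cm³.
Thickness = V/A = 7.858 / 41.3 = 0.190 cm = 1900 μm.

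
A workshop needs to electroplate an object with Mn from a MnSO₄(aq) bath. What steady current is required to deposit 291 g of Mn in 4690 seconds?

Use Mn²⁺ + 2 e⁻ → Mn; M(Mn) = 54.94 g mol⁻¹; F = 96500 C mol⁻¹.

n(Mn) = 291 / 54.94 = 5.297 mol.
n(e⁻) = 2 × 5.297 = 10.59 mol.
Q = n(e⁻)·F = 10.59 × 96500 = 1022000 C.
I = Q/t = 1022000 / 4690.0 s = 218 A.

218 A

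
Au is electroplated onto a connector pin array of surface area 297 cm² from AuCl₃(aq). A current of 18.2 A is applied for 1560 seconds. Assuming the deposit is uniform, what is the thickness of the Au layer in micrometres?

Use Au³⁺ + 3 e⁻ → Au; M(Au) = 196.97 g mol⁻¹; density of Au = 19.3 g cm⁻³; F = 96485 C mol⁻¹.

33.7 μm

Q = I·t = 18.20 × 1560.0 = 28390 C; n(e⁻) = 0.2943 mol.
n(Au) = n(e⁻)/3 = 0.09809 mol, so m = 0.09809 × 196.97 = 19.32 g.
Volume = m/ρ = 19.32 / 19.3 = 1.001 cm³.
Thickness = V/A = 1.001 / 297 = 0.00337 cm = 33.7 μm.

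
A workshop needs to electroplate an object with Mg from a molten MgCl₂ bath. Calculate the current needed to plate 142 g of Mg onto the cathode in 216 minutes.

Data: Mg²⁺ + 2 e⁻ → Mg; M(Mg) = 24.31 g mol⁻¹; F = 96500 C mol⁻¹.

87.0 A

n(Mg) = 142 / 24.31 = 5.841 mol.
n(e⁻) = 2 × 5.841 = 11.68 mol.
Q = n(e⁻)·F = 11.68 × 96500 = 1127000 C.
I = Q/t = 1127000 / 12960 s = 87.0 A.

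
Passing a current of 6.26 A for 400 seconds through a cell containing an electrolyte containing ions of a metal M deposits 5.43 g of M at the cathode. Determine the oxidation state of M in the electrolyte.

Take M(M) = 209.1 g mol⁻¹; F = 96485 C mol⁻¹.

Q = I·t = 6.260 A × 400.00 s = 2504 C, so n(e⁻) = 2504/96485 = 0.02595 mol.
n(M) deposited = 5.43 / 209.1 = 0.02597 mol.
Electrons per atom = n(e⁻)/n(M) = 0.02595 / 0.02597 = 0.999 ≈ 1, so the ion is M⁺.

+1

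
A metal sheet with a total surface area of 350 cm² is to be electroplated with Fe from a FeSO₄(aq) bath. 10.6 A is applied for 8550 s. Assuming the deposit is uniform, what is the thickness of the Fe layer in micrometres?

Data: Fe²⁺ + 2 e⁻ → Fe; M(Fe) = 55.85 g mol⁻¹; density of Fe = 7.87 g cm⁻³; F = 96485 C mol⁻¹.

Q = I·t = 10.60 × 8550.0 = 90630 C; n(e⁻) = 0.9393 mol.
n(Fe) = n(e⁻)/2 = 0.4697 mol, so m = 0.4697 × 55.85 = 26.23 g.
Volume = m/ρ = 26.23 / 7.87 = 3.333 cm³.
Thickness = V/A = 3.333 / 350 = 0.00952 cm = 95.2 μm.

95.2 μm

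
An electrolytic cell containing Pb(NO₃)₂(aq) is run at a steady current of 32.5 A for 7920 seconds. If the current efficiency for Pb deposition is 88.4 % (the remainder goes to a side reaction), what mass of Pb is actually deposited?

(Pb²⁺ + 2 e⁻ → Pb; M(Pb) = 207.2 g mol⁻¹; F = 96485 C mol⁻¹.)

244 g

Q = I·t = 32.50 × 7920.0 = 257400 C.
n(e⁻) = 257400/96485 = 2.668 mol; theoretically n(Pb) = 2.668/2 = 1.334 mol, m_theo = 276.4 g.
At 88.4 % efficiency, m_actual = 0.884 × 276.4 = 244 g.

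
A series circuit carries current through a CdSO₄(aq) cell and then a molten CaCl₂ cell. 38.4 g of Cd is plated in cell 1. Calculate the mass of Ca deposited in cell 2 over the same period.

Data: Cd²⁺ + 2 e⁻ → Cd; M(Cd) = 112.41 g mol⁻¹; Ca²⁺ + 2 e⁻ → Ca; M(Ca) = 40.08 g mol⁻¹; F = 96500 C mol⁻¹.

13.7 g

n(Cd) = 38.4 / 112.41 = 0.3416 mol.
Since Cd²⁺ + 2 e⁻ → Cd, n(e⁻) passed = 2 × 0.3416 = 0.6832 mol.
Cells in series carry the same charge, so the same 0.6832 mol of electrons passes through cell 2.
Ca²⁺ + 2 e⁻ → Ca, so n(Ca) = 0.6832 / 2 = 0.3416 mol.
m(Ca) = 0.3416 × 40.08 = 13.7 g.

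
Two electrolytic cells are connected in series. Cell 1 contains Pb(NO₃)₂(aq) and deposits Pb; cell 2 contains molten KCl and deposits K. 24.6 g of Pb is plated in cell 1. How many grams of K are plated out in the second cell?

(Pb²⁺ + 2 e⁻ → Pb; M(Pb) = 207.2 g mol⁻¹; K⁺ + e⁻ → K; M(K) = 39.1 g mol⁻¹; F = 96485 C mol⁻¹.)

9.28 g

n(Pb) = 24.6 / 207.2 = 0.1187 mol.
Since Pb²⁺ + 2 e⁻ → Pb, n(e⁻) passed = 2 × 0.1187 = 0.2375 mol.
Cells in series carry the same charge, so the same 0.2375 mol of electrons passes through cell 2.
K⁺ + e⁻ → K, so n(K) = 0.2375 / 1 = 0.2375 mol.
m(K) = 0.2375 × 39.1 = 9.28 g.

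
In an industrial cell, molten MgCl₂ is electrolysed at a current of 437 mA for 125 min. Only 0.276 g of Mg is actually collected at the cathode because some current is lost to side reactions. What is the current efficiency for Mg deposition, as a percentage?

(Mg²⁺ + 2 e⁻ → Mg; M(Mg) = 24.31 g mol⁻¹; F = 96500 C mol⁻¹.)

Q = I·t = 0.4370 × 7500.0 = 3278 C; n(e⁻) = 3278/96500 = 0.03396 mol.
Theoretical n(Mg) = n(e⁻)/2 = 0.01698 mol, i.e. m_theo = 0.01698 × 24.31 = 0.4128 g.
Efficiency = m_actual / m_theo = 0.276 / 0.4128 = 66.9 %.

66.9 %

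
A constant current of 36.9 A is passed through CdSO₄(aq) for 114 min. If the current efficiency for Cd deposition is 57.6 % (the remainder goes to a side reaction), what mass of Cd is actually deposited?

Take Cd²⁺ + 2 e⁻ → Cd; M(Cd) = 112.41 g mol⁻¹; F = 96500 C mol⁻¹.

84.7 g

Q = I·t = 36.90 × 6840.0 = 252400 C.
n(e⁻) = 252400/96500 = 2.616 mol; theoretically n(Cd) = 2.616/2 = 1.308 mol, m_theo = 147.0 g.
At 57.6 % efficiency, m_actual = 0.576 × 147.0 = 84.7 g.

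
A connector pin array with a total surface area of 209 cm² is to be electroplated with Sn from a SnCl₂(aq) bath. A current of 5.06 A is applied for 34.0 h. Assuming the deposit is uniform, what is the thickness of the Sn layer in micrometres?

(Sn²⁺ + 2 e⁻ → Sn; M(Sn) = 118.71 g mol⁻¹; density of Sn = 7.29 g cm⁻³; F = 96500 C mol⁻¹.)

Q = I·t = 5.060 × 122400 = 619300 C; n(e⁻) = 6.418 mol.
n(Sn) = n(e⁻)/2 = 3.209 mol, so m = 3.209 × 118.71 = 380.9 g.
Volume = m/ρ = 380.9 / 7.29 = 52.26 cm³.
Thickness = V/A = 52.26 / 209 = 0.250 cm = 2500 μm.

2500 μm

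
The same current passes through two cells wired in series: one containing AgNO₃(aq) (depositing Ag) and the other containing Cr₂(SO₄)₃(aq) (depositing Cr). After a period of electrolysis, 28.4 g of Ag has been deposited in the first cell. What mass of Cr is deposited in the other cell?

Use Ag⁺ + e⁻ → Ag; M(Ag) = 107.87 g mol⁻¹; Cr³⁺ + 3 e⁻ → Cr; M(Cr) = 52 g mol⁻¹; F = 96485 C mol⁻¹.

4.56 g

n(Ag) = 28.4 / 107.87 = 0.2633 mol.
Since Ag⁺ + e⁻ → Ag, n(e⁻) passed = 1 × 0.2633 = 0.2633 mol.
Cells in series carry the same charge, so the same 0.2633 mol of electrons passes through cell 2.
Cr³⁺ + 3 e⁻ → Cr, so n(Cr) = 0.2633 / 3 = 0.08776 mol.
m(Cr) = 0.08776 × 52 = 4.56 g.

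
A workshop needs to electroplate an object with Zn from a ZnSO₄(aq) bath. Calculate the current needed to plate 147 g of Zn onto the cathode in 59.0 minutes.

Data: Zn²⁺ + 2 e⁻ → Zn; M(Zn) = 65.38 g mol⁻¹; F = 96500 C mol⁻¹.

123 A

n(Zn) = 147 / 65.38 = 2.248 mol.
n(e⁻) = 2 × 2.248 = 4.497 mol.
Q = n(e⁻)·F = 4.497 × 96500 = 433900 C.
I = Q/t = 433900 / 3540.0 s = 123 A.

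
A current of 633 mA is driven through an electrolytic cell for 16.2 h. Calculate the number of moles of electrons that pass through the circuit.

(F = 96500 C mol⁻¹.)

0.383 mol

Q = I·t = 0.6330 A × 58320 s = 36920 C.
n(e⁻) = Q/F = 36920 / 96500 = 0.383 mol.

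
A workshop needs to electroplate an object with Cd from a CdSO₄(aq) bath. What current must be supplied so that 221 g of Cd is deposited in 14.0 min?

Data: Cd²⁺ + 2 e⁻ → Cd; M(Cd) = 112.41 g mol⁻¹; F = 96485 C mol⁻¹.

452 A

n(Cd) = 221 / 112.41 = 1.966 mol.
n(e⁻) = 2 × 1.966 = 3.932 mol.
Q = n(e⁻)·F = 3.932 × 96485 = 379400 C.
I = Q/t = 379400 / 840.00 s = 452 A.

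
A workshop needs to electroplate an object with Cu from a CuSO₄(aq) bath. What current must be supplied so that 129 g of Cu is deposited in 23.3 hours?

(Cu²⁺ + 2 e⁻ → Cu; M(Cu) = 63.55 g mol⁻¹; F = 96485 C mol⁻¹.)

n(Cu) = 129 / 63.55 = 2.030 mol.
n(e⁻) = 2 × 2.030 = 4.060 mol.
Q = n(e⁻)·F = 4.060 × 96485 = 391700 C.
I = Q/t = 391700 / 83880 s = 4.67 A.

4.67 A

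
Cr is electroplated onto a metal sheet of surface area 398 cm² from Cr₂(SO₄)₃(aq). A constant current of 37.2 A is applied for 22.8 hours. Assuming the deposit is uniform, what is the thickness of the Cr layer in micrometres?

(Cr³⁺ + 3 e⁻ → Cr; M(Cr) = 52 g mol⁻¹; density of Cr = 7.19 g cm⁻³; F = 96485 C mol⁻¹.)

1920 μm

Q = I·t = 37.20 × 82080 = 3053000 C; n(e⁻) = 31.65 mol.
n(Cr) = n(e⁻)/3 = 10.55 mol, so m = 10.55 × 52 = 548.5 g.
Volume = m/ρ = 548.5 / 7.19 = 76.29 cm³.
Thickness = V/A = 76.29 / 398 = 0.192 cm = 1920 μm.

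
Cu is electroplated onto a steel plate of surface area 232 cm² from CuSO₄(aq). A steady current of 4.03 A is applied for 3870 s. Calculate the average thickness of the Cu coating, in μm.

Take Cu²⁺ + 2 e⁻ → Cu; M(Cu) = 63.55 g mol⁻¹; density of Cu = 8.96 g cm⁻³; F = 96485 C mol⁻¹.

24.7 μm

Q = I·t = 4.030 × 3870.0 = 15600 C; n(e⁻) = 0.1616 mol.
n(Cu) = n(e⁻)/2 = 0.08082 mol, so m = 0.08082 × 63.55 = 5.136 g.
Volume = m/ρ = 5.136 / 8.96 = 0.5732 cm³.
Thickness = V/A = 0.5732 / 232 = 0.00247 cm = 24.7 μm.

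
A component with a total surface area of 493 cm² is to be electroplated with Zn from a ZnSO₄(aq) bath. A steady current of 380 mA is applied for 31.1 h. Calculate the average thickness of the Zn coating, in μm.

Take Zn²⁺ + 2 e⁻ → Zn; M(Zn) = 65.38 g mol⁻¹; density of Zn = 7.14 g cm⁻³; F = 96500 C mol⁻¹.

40.9 μm

Q = I·t = 0.3800 × 111960 = 42540 C; n(e⁻) = 0.4409 mol.
n(Zn) = n(e⁻)/2 = 0.2204 mol, so m = 0.2204 × 65.38 = 14.41 g.
Volume = m/ρ = 14.41 / 7.14 = 2.019 cm³.
Thickness = V/A = 2.019 / 493 = 0.00409 cm = 40.9 μm.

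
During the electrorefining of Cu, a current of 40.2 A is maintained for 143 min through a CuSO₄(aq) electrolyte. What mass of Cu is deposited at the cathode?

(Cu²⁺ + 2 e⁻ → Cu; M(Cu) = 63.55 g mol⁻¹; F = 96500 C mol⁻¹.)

Q = I·t = 40.20 A × 8580.0 s = 344900 C.
n(e⁻) = Q/F = 344900 / 96500 = 3.574 mol.
Cu²⁺ + 2 e⁻ → Cu, so n(Cu) = n(e⁻)/2 = 1.787 mol.
m = n·M = 1.787 × 63.55 = 114 g.

114 g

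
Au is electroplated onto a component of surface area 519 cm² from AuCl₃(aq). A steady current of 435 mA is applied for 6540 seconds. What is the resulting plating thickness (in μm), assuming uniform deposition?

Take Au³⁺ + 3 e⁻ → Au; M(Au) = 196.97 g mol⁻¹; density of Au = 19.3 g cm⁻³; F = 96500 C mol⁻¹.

1.93 μm

Q = I·t = 0.4350 × 6540.0 = 2845 C; n(e⁻) = 0.02948 mol.
n(Au) = n(e⁻)/3 = 0.009827 mol, so m = 0.009827 × 196.97 = 1.936 g.
Volume = m/ρ = 1.936 / 19.3 = 0.1003 cm³.
Thickness = V/A = 0.1003 / 519 = 1.93 × 10⁻⁴ cm = 1.93 μm.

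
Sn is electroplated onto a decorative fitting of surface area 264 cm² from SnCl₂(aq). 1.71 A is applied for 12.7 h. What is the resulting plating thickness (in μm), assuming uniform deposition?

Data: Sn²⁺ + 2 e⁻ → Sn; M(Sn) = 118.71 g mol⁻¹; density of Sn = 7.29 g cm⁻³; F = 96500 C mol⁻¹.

Q = I·t = 1.710 × 45720 = 78180 C; n(e⁻) = 0.8102 mol.
n(Sn) = n(e⁻)/2 = 0.4051 mol, so m = 0.4051 × 118.71 = 48.09 g.
Volume = m/ρ = 48.09 / 7.29 = 6.596 cm³.
Thickness = V/A = 6.596 / 264 = 0.0250 cm = 250 μm.

250 μm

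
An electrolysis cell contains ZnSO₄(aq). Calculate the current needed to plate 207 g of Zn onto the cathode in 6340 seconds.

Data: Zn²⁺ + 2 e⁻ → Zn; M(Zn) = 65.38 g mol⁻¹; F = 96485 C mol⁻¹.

n(Zn) = 207 / 65.38 = 3.166 mol.
n(e⁻) = 2 × 3.166 = 6.332 mol.
Q = n(e⁻)·F = 6.332 × 96485 = 611000 C.
I = Q/t = 611000 / 6340.0 s = 96.4 A.

96.4 A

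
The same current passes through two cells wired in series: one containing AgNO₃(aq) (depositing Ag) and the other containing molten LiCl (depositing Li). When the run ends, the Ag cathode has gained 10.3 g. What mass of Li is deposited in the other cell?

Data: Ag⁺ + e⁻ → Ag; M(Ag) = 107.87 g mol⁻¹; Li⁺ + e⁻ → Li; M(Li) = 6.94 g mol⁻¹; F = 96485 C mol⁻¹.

n(Ag) = 10.3 / 107.87 = 0.09549 mol.
Since Ag⁺ + e⁻ → Ag, n(e⁻) passed = 1 × 0.09549 = 0.09549 mol.
Cells in series carry the same charge, so the same 0.09549 mol of electrons passes through cell 2.
Li⁺ + e⁻ → Li, so n(Li) = 0.09549 / 1 = 0.09549 mol.
m(Li) = 0.09549 × 6.94 = 0.663 g.

0.663 g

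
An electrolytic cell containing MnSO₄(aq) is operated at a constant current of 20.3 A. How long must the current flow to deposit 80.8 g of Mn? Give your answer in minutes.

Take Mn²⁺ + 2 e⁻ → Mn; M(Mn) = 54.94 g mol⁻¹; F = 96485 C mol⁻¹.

233 min

n(Mn) = m/M = 80.8 / 54.94 = 1.471 mol.
Each Mn atom requires 2 electrons, so n(e⁻) = 2 × 1.471 = 2.941 mol.
Q = n(e⁻)·F = 2.941 × 96485 = 283800 C.
t = Q/I = 283800 / 20.30 A = 13980 s = 233 min.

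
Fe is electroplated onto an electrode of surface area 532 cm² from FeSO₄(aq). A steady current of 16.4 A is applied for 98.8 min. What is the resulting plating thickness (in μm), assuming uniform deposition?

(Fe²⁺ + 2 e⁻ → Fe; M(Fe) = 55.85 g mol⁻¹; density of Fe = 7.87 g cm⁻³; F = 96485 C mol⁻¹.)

Q = I·t = 16.40 × 5928.0 = 97220 C; n(e⁻) = 1.008 mol.
n(Fe) = n(e⁻)/2 = 0.5038 mol, so m = 0.5038 × 55.85 = 28.14 g.
Volume = m/ρ = 28.14 / 7.87 = 3.575 cm³.
Thickness = V/A = 3.575 / 532 = 0.00672 cm = 67.2 μm.

67.2 μm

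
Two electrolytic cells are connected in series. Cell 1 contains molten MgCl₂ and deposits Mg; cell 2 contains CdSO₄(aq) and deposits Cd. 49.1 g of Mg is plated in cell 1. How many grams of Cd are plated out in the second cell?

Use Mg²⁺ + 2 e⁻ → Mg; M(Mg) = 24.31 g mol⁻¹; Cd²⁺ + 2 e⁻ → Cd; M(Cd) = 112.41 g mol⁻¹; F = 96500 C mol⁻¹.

n(Mg) = 49.1 / 24.31 = 2.020 mol.
Since Mg²⁺ + 2 e⁻ → Mg, n(e⁻) passed = 2 × 2.020 = 4.039 mol.
Cells in series carry the same charge, so the same 4.039 mol of electrons passes through cell 2.
Cd²⁺ + 2 e⁻ → Cd, so n(Cd) = 4.039 / 2 = 2.020 mol.
m(Cd) = 2.020 × 112.41 = 227 g.

227 g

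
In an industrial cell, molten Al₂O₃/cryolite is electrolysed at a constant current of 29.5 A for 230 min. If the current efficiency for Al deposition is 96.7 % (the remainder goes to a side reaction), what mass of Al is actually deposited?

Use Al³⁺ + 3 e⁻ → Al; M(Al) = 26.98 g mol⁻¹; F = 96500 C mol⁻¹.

36.7 g

Q = I·t = 29.50 × 13800 = 407100 C.
n(e⁻) = 407100/96500 = 4.219 mol; theoretically n(Al) = 4.219/3 = 1.406 mol, m_theo = 37.94 g.
At 96.7 % efficiency, m_actual = 0.967 × 37.94 = 36.7 g.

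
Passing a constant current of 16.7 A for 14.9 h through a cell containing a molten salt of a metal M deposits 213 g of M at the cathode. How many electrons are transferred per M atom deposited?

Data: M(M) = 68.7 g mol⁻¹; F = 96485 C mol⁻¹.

Q = I·t = 16.70 A × 53640 s = 895800 C, so n(e⁻) = 895800/96485 = 9.284 mol.
n(M) deposited = 213 / 68.7 = 3.100 mol.
Electrons per atom = n(e⁻)/n(M) = 9.284 / 3.100 = 2.99 ≈ 3, so the ion is M³⁺.

3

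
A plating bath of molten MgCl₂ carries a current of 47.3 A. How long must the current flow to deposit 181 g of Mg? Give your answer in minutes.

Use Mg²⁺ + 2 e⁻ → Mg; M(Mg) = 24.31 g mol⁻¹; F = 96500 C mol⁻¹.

n(Mg) = m/M = 181 / 24.31 = 7.445 mol.
Each Mg atom requires 2 electrons, so n(e⁻) = 2 × 7.445 = 14.89 mol.
Q = n(e⁻)·F = 14.89 × 96500 = 1437000 C.
t = Q/I = 1437000 / 47.30 A = 30380 s = 506 min.

506 min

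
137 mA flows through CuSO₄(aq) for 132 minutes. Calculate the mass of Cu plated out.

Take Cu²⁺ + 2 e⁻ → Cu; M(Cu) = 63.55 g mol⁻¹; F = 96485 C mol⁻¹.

0.357 g

Q = I·t = 0.1370 A × 7920.0 s = 1085 C.
n(e⁻) = Q/F = 1085 / 96485 = 0.01125 mol.
Cu²⁺ + 2 e⁻ → Cu, so n(Cu) = n(e⁻)/2 = 0.005623 mol.
m = n·M = 0.005623 × 63.55 = 0.357 g.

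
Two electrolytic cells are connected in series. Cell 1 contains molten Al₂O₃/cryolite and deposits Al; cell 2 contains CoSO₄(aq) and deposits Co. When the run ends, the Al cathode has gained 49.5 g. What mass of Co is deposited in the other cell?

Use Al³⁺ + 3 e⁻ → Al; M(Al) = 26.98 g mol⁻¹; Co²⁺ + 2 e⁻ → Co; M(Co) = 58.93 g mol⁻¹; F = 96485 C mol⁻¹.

n(Al) = 49.5 / 26.98 = 1.835 mol.
Since Al³⁺ + 3 e⁻ → Al, n(e⁻) passed = 3 × 1.835 = 5.504 mol.
Cells in series carry the same charge, so the same 5.504 mol of electrons passes through cell 2.
Co²⁺ + 2 e⁻ → Co, so n(Co) = 5.504 / 2 = 2.752 mol.
m(Co) = 2.752 × 58.93 = 162 g.

162 g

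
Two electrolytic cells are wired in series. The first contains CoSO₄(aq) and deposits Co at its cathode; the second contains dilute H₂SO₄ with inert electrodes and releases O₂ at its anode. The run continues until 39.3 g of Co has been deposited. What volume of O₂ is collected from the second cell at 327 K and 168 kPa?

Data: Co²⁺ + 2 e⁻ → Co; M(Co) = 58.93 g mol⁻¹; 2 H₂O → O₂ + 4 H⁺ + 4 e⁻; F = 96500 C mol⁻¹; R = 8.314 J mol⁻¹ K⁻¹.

n(Co) = 39.3 / 58.93 = 0.6669 mol, so n(e⁻) = 2 × 0.6669 = 1.334 mol.
The cells are in series, so the same 1.334 mol of electrons passes through the second cell.
2 H₂O → O₂ + 4 H⁺ + 4 e⁻ — 4 mol e⁻ per mol O₂, so n(O₂) = 1.334/4 = 0.3334 mol.
V = nRT/P = (0.3334 × 8.314 × 327) / (168 × 10³) = 0.00540 m³ = 5.40 L.

5.40 L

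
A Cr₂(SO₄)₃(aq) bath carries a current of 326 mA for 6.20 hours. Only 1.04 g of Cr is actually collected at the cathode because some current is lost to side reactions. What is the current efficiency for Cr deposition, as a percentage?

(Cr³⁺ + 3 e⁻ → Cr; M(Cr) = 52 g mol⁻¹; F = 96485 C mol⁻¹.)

79.6 %

Q = I·t = 0.3260 × 22320 = 7276 C; n(e⁻) = 7276/96485 = 0.07541 mol.
Theoretical n(Cr) = n(e⁻)/3 = 0.02514 mol, i.e. m_theo = 0.02514 × 52 = 1.307 g.
Efficiency = m_actual / m_theo = 1.04 / 1.307 = 79.6 %.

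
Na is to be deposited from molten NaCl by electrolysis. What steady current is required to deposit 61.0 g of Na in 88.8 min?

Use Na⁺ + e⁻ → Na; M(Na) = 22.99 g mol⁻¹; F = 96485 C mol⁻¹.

48.0 A

n(Na) = 61.0 / 22.99 = 2.653 mol.
n(e⁻) = 1 × 2.653 = 2.653 mol.
Q = n(e⁻)·F = 2.653 × 96485 = 256000 C.
I = Q/t = 256000 / 5328.0 s = 48.0 A.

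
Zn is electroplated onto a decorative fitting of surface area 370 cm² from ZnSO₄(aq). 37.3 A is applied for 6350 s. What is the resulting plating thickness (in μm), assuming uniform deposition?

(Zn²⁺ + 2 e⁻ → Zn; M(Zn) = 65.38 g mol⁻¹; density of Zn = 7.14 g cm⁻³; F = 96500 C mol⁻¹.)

Q = I·t = 37.30 × 6350.0 = 236900 C; n(e⁻) = 2.454 mol.
n(Zn) = n(e⁻)/2 = 1.227 mol, so m = 1.227 × 65.38 = 80.24 g.
Volume = m/ρ = 80.24 / 7.14 = 11.24 cm³.
Thickness = V/A = 11.24 / 370 = 0.0304 cm = 304 μm.

304 μm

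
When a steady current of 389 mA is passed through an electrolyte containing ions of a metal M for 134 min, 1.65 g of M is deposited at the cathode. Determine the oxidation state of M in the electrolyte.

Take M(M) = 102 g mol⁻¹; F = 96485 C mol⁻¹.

Q = I·t = 0.3890 A × 8040.0 s = 3128 C, so n(e⁻) = 3128/96485 = 0.03241 mol.
n(M) deposited = 1.65 / 102 = 0.01618 mol.
Electrons per atom = n(e⁻)/n(M) = 0.03241 / 0.01618 = 2.00 ≈ 2, so the ion is M²⁺.

+2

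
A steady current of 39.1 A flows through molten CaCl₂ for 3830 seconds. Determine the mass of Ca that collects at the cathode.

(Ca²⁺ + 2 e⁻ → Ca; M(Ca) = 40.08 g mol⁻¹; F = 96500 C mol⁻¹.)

Q = I·t = 39.10 A × 3830.0 s = 149800 C.
n(e⁻) = Q/F = 149800 / 96500 = 1.552 mol.
Ca²⁺ + 2 e⁻ → Ca, so n(Ca) = n(e⁻)/2 = 0.7759 mol.
m = n·M = 0.7759 × 40.08 = 31.1 g.

31.1 g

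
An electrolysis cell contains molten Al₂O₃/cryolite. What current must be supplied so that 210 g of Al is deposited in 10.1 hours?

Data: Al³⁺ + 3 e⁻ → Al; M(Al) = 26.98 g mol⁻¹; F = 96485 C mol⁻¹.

n(Al) = 210 / 26.98 = 7.784 mol.
n(e⁻) = 3 × 7.784 = 23.35 mol.
Q = n(e⁻)·F = 23.35 × 96485 = 2253000 C.
I = Q/t = 2253000 / 36360 s = 62.0 A.

62.0 A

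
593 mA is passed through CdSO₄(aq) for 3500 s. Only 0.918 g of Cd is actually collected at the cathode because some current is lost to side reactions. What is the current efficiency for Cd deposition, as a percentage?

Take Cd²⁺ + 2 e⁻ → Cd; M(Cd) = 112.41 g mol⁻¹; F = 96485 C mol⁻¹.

Q = I·t = 0.5930 × 3500.0 = 2076 C; n(e⁻) = 2076/96485 = 0.02151 mol.
Theoretical n(Cd) = n(e⁻)/2 = 0.01076 mol, i.e. m_theo = 0.01076 × 112.41 = 1.209 g.
Efficiency = m_actual / m_theo = 0.918 / 1.209 = 75.9 %.

75.9 %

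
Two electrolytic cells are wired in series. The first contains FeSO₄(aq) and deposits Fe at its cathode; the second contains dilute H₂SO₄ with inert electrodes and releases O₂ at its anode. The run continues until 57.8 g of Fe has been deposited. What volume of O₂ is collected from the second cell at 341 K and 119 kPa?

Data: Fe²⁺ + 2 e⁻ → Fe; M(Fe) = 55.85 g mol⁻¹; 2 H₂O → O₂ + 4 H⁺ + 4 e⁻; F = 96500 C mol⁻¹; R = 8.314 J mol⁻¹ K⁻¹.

n(Fe) = 57.8 / 55.85 = 1.035 mol, so n(e⁻) = 2 × 1.035 = 2.070 mol.
The cells are in series, so the same 2.070 mol of electrons passes through the second cell.
2 H₂O → O₂ + 4 H⁺ + 4 e⁻ — 4 mol e⁻ per mol O₂, so n(O₂) = 2.070/4 = 0.5175 mol.
V = nRT/P = (0.5175 × 8.314 × 341) / (119 × 10³) = 0.0123 m³ = 12.3 L.

12.3 L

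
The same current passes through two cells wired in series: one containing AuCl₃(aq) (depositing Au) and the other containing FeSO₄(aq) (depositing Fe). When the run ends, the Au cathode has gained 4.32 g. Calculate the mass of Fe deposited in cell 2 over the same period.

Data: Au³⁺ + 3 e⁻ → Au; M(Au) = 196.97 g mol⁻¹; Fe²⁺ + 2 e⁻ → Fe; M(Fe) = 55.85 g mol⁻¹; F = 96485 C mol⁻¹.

n(Au) = 4.32 / 196.97 = 0.02193 mol.
Since Au³⁺ + 3 e⁻ → Au, n(e⁻) passed = 3 × 0.02193 = 0.06580 mol.
Cells in series carry the same charge, so the same 0.06580 mol of electrons passes through cell 2.
Fe²⁺ + 2 e⁻ → Fe, so n(Fe) = 0.06580 / 2 = 0.03290 mol.
m(Fe) = 0.03290 × 55.85 = 1.84 g.

1.84 g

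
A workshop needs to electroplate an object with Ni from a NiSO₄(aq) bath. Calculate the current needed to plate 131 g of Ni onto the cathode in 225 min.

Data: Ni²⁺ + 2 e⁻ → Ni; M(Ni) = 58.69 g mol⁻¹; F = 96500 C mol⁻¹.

31.9 A

n(Ni) = 131 / 58.69 = 2.232 mol.
n(e⁻) = 2 × 2.232 = 4.464 mol.
Q = n(e⁻)·F = 4.464 × 96500 = 430800 C.
I = Q/t = 430800 / 13500 s = 31.9 A.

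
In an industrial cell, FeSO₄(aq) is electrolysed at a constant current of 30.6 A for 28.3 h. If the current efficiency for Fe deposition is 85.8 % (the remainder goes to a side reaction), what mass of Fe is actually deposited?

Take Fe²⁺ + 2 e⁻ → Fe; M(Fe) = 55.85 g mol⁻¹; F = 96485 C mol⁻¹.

774 g

Q = I·t = 30.60 × 101880 = 3118000 C.
n(e⁻) = 3118000/96485 = 32.31 mol; theoretically n(Fe) = 32.31/2 = 16.16 mol, m_theo = 902.3 g.
At 85.8 % efficiency, m_actual = 0.858 × 902.3 = 774 g.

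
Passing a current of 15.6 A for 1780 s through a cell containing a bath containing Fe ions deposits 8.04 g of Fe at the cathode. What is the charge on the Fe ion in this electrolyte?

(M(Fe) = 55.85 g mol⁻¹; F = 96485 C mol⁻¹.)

Q = I·t = 15.60 A × 1780.0 s = 27770 C, so n(e⁻) = 27770/96485 = 0.2878 mol.
n(Fe) deposited = 8.04 / 55.85 = 0.1440 mol.
Electrons per atom = n(e⁻)/n(Fe) = 0.2878 / 0.1440 = 2.00 ≈ 2, so the ion is Fe²⁺.

+2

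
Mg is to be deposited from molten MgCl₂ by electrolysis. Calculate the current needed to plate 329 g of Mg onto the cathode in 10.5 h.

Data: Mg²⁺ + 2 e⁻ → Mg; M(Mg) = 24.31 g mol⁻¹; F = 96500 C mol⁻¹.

69.1 A

n(Mg) = 329 / 24.31 = 13.53 mol.
n(e⁻) = 2 × 13.53 = 27.07 mol.
Q = n(e⁻)·F = 27.07 × 96500 = 2612000 C.
I = Q/t = 2612000 / 37800 s = 69.1 A.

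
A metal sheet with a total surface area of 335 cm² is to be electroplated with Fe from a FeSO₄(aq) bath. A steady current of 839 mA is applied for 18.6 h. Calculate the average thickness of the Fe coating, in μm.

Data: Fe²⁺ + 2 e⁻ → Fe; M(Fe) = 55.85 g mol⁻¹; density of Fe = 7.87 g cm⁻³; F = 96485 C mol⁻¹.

Q = I·t = 0.8390 × 66960 = 56180 C; n(e⁻) = 0.5823 mol.
n(Fe) = n(e⁻)/2 = 0.2911 mol, so m = 0.2911 × 55.85 = 16.26 g.
Volume = m/ρ = 16.26 / 7.87 = 2.066 cm³.
Thickness = V/A = 2.066 / 335 = 0.00617 cm = 61.7 μm.

61.7 μm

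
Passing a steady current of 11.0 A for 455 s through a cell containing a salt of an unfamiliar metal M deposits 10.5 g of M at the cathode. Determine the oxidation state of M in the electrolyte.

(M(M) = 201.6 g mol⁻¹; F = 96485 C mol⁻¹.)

Q = I·t = 11.00 A × 455.00 s = 5005 C, so n(e⁻) = 5005/96485 = 0.05187 mol.
n(M) deposited = 10.5 / 201.6 = 0.05208 mol.
Electrons per atom = n(e⁻)/n(M) = 0.05187 / 0.05208 = 0.996 ≈ 1, so the ion is M⁺.

+1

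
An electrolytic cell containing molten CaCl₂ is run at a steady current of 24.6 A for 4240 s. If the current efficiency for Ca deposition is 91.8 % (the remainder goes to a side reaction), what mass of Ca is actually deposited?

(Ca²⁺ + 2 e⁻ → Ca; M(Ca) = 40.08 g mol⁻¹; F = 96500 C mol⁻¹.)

Q = I·t = 24.60 × 4240.0 = 104300 C.
n(e⁻) = 104300/96500 = 1.081 mol; theoretically n(Ca) = 1.081/2 = 0.5404 mol, m_theo = 21.66 g.
At 91.8 % efficiency, m_actual = 0.918 × 21.66 = 19.9 g.

19.9 g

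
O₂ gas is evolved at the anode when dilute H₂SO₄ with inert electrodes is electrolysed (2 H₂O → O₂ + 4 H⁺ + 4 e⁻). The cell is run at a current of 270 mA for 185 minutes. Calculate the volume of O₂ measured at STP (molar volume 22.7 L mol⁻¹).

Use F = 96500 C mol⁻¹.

0.176 L

Q = I·t = 0.2700 A × 11100 s = 2997 C.
n(e⁻) = Q/F = 2997 / 96500 = 0.03106 mol.
4 electrons are transferred per O₂ molecule, so n(O₂) = 0.03106 / 4 = 0.007764 mol.
V = n × V_m = 0.007764 × 22.7 = 0.176 L.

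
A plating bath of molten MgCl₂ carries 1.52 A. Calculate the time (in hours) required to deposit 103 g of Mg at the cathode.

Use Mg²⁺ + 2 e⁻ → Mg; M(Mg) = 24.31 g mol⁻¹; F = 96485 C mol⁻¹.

149 h

n(Mg) = m/M = 103 / 24.31 = 4.237 mol.
Each Mg atom requires 2 electrons, so n(e⁻) = 2 × 4.237 = 8.474 mol.
Q = n(e⁻)·F = 8.474 × 96485 = 817600 C.
t = Q/I = 817600 / 1.520 A = 537900 s = 149 h.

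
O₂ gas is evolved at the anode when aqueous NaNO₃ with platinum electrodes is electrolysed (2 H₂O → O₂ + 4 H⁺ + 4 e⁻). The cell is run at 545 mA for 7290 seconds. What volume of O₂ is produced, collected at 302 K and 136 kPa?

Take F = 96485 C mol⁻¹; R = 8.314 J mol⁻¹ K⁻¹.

Q = I·t = 0.5450 A × 7290.0 s = 3973 C.
n(e⁻) = Q/F = 3973 / 96485 = 0.04118 mol.
4 electrons are transferred per O₂ molecule, so n(O₂) = 0.04118 / 4 = 0.01029 mol.
V = nRT/P = (0.01029 × 8.314 × 302) / (136 × 10³ Pa) = 1.90 × 10⁻⁴ m³ = 0.190 L.

0.190 L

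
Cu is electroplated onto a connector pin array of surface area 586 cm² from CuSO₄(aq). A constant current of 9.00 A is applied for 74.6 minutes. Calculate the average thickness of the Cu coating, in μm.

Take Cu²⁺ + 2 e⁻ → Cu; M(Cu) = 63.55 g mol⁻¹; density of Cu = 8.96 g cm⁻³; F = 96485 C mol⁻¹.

Q = I·t = 9.000 × 4476.0 = 40280 C; n(e⁻) = 0.4175 mol.
n(Cu) = n(e⁻)/2 = 0.2088 mol, so m = 0.2088 × 63.55 = 13.27 g.
Volume = m/ρ = 13.27 / 8.96 = 1.481 cm³.
Thickness = V/A = 1.481 / 586 = 0.00253 cm = 25.3 μm.

25.3 μm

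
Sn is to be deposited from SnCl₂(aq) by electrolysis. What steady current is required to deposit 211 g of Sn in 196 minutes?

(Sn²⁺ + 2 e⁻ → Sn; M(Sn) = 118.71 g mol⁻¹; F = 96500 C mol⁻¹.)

29.2 A

n(Sn) = 211 / 118.71 = 1.777 mol.
n(e⁻) = 2 × 1.777 = 3.555 mol.
Q = n(e⁻)·F = 3.555 × 96500 = 343000 C.
I = Q/t = 343000 / 11760 s = 29.2 A.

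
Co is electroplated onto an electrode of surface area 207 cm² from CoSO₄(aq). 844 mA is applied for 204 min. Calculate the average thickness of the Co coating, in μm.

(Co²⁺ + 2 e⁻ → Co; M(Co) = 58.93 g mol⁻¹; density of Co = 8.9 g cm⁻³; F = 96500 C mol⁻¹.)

Q = I·t = 0.8440 × 12240 = 10330 C; n(e⁻) = 0.1071 mol.
n(Co) = n(e⁻)/2 = 0.05353 mol, so m = 0.05353 × 58.93 = 3.154 g.
Volume = m/ρ = 3.154 / 8.9 = 0.3544 cm³.
Thickness = V/A = 0.3544 / 207 = 0.00171 cm = 17.1 μm.

17.1 μm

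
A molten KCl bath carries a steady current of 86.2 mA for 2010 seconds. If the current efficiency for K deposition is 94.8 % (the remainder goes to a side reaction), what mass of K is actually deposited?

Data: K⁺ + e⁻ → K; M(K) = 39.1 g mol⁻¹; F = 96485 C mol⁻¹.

Q = I·t = 0.08620 × 2010.0 = 173.3 C.
n(e⁻) = 173.3/96485 = 0.001796 mol; theoretically n(K) = 0.001796/1 = 0.001796 mol, m_theo = 0.07021 g.
At 94.8 % efficiency, m_actual = 0.948 × 0.07021 = 0.0666 g.

0.0666 g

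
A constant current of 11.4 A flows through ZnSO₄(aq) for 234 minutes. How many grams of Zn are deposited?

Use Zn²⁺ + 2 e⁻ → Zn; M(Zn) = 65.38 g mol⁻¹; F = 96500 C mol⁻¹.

54.2 g

Q = I·t = 11.40 A × 14040 s = 160100 C.
n(e⁻) = Q/F = 160100 / 96500 = 1.659 mol.
Zn²⁺ + 2 e⁻ → Zn, so n(Zn) = n(e⁻)/2 = 0.8293 mol.
m = n·M = 0.8293 × 65.38 = 54.2 g.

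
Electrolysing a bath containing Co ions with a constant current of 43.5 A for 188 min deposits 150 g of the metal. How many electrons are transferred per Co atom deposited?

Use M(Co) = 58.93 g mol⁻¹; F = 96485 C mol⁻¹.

Q = I·t = 43.50 A × 11280 s = 490700 C, so n(e⁻) = 490700/96485 = 5.086 mol.
n(Co) deposited = 150 / 58.93 = 2.545 mol.
Electrons per atom = n(e⁻)/n(Co) = 5.086 / 2.545 = 2.00 ≈ 2, so the ion is Co²⁺.

2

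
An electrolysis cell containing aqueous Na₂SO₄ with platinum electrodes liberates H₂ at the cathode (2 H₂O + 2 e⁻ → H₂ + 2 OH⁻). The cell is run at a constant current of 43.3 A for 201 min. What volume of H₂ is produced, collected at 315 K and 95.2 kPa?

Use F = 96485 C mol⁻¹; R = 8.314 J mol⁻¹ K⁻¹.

Q = I·t = 43.30 A × 12060 s = 522200 C.
n(e⁻) = Q/F = 522200 / 96485 = 5.412 mol.
2 electrons are transferred per H₂ molecule, so n(H₂) = 5.412 / 2 = 2.706 mol.
V = nRT/P = (2.706 × 8.314 × 315) / (95.2 × 10³ Pa) = 0.0744 m³ = 74.4 L.

74.4 L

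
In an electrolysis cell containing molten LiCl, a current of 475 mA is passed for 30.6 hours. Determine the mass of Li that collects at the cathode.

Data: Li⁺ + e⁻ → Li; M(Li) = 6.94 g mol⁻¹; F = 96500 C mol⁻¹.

3.76 g

Q = I·t = 0.4750 A × 110160 s = 52330 C.
n(e⁻) = Q/F = 52330 / 96500 = 0.5422 mol.
Li⁺ + e⁻ → Li, so n(Li) = n(e⁻)/1 = 0.5422 mol.
m = n·M = 0.5422 × 6.94 = 3.76 g.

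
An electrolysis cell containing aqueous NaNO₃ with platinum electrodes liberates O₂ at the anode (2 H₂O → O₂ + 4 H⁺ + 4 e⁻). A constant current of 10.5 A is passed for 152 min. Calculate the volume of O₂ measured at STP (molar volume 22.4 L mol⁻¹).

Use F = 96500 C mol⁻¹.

5.56 L

Q = I·t = 10.50 A × 9120.0 s = 95760 C.
n(e⁻) = Q/F = 95760 / 96500 = 0.9923 mol.
4 electrons are transferred per O₂ molecule, so n(O₂) = 0.9923 / 4 = 0.2481 mol.
V = n × V_m = 0.2481 × 22.4 = 5.56 L.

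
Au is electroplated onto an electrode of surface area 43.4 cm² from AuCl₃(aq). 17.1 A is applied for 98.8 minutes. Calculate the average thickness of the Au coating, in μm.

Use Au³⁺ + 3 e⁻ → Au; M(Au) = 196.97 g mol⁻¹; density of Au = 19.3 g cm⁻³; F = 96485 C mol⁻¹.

824 μm

Q = I·t = 17.10 × 5928.0 = 101400 C; n(e⁻) = 1.051 mol.
n(Au) = n(e⁻)/3 = 0.3502 mol, so m = 0.3502 × 196.97 = 68.98 g.
Volume = m/ρ = 68.98 / 19.3 = 3.574 cm³.
Thickness = V/A = 3.574 / 43.4 = 0.0824 cm = 824 μm.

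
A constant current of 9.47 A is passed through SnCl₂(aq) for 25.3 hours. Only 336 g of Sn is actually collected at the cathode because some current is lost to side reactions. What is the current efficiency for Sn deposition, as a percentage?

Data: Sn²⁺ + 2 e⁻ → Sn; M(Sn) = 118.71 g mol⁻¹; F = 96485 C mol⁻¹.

Q = I·t = 9.470 × 91080 = 862500 C; n(e⁻) = 862500/96485 = 8.939 mol.
Theoretical n(Sn) = n(e⁻)/2 = 4.470 mol, i.e. m_theo = 4.470 × 118.71 = 530.6 g.
Efficiency = m_actual / m_theo = 336 / 530.6 = 63.3 %.

63.3 %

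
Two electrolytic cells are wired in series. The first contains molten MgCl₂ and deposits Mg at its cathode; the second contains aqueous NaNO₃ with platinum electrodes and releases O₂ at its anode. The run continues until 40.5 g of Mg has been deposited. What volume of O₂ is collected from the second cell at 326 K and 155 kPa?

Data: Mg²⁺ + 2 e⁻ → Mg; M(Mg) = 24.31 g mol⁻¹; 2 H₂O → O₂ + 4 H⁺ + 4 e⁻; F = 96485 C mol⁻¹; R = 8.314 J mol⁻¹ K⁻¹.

14.6 L

n(Mg) = 40.5 / 24.31 = 1.666 mol, so n(e⁻) = 2 × 1.666 = 3.332 mol.
The cells are in series, so the same 3.332 mol of electrons passes through the second cell.
2 H₂O → O₂ + 4 H⁺ + 4 e⁻ — 4 mol e⁻ per mol O₂, so n(O₂) = 3.332/4 = 0.8330 mol.
V = nRT/P = (0.8330 × 8.314 × 326) / (155 × 10³) = 0.0146 m³ = 14.6 L.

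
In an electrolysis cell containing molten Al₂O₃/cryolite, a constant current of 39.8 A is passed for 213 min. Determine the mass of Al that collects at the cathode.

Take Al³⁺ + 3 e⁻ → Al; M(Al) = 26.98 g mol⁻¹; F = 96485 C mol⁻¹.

47.4 g

Q = I·t = 39.80 A × 12780 s = 508600 C.
n(e⁻) = Q/F = 508600 / 96485 = 5.272 mol.
Al³⁺ + 3 e⁻ → Al, so n(Al) = n(e⁻)/3 = 1.757 mol.
m = n·M = 1.757 × 26.98 = 47.4 g.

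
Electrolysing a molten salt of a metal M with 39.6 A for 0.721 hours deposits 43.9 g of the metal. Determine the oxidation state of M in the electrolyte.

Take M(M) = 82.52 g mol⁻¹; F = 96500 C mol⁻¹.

Q = I·t = 39.60 A × 2595.6 s = 102800 C, so n(e⁻) = 102800/96500 = 1.065 mol.
n(M) deposited = 43.9 / 82.52 = 0.5320 mol.
Electrons per atom = n(e⁻)/n(M) = 1.065 / 0.5320 = 2.00 ≈ 2, so the ion is M²⁺.

+2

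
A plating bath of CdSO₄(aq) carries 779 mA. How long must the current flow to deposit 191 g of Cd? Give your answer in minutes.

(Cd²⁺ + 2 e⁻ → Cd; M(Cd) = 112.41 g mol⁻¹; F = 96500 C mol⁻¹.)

7020 min

n(Cd) = m/M = 191 / 112.41 = 1.699 mol.
Each Cd atom requires 2 electrons, so n(e⁻) = 2 × 1.699 = 3.398 mol.
Q = n(e⁻)·F = 3.398 × 96500 = 327900 C.
t = Q/I = 327900 / 0.7790 A = 421000 s = 7020 min.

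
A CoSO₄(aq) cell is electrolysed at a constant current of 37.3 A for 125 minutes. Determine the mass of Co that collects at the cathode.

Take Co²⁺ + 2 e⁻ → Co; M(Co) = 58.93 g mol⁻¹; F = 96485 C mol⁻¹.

85.4 g

Q = I·t = 37.30 A × 7500.0 s = 279800 C.
n(e⁻) = Q/F = 279800 / 96485 = 2.899 mol.
Co²⁺ + 2 e⁻ → Co, so n(Co) = n(e⁻)/2 = 1.450 mol.
m = n·M = 1.450 × 58.93 = 85.4 g.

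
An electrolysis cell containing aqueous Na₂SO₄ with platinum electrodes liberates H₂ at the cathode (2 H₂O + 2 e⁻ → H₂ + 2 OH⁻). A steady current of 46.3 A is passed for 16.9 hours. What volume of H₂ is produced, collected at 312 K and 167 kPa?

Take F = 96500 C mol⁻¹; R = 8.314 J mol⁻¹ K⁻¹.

227 L

Q = I·t = 46.30 A × 60840 s = 2817000 C.
n(e⁻) = Q/F = 2817000 / 96500 = 29.19 mol.
2 electrons are transferred per H₂ molecule, so n(H₂) = 29.19 / 2 = 14.60 mol.
V = nRT/P = (14.60 × 8.314 × 312) / (167 × 10³ Pa) = 0.227 m³ = 227 L.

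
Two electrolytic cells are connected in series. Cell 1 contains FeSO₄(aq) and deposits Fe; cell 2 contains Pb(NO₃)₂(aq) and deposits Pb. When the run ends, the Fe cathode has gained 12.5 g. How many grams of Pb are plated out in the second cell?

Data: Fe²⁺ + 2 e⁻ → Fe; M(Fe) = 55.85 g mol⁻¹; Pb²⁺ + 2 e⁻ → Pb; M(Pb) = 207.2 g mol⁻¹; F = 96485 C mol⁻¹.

n(Fe) = 12.5 / 55.85 = 0.2238 mol.
Since Fe²⁺ + 2 e⁻ → Fe, n(e⁻) passed = 2 × 0.2238 = 0.4476 mol.
Cells in series carry the same charge, so the same 0.4476 mol of electrons passes through cell 2.
Pb²⁺ + 2 e⁻ → Pb, so n(Pb) = 0.4476 / 2 = 0.2238 mol.
m(Pb) = 0.2238 × 207.2 = 46.4 g.

46.4 g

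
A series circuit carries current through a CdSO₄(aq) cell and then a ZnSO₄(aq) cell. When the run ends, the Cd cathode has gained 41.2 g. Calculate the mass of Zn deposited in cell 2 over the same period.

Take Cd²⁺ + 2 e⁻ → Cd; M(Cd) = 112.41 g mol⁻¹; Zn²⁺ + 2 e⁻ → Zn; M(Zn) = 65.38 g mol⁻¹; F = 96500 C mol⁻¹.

24.0 g

n(Cd) = 41.2 / 112.41 = 0.3665 mol.
Since Cd²⁺ + 2 e⁻ → Cd, n(e⁻) passed = 2 × 0.3665 = 0.7330 mol.
Cells in series carry the same charge, so the same 0.7330 mol of electrons passes through cell 2.
Zn²⁺ + 2 e⁻ → Zn, so n(Zn) = 0.7330 / 2 = 0.3665 mol.
m(Zn) = 0.3665 × 65.38 = 24.0 g.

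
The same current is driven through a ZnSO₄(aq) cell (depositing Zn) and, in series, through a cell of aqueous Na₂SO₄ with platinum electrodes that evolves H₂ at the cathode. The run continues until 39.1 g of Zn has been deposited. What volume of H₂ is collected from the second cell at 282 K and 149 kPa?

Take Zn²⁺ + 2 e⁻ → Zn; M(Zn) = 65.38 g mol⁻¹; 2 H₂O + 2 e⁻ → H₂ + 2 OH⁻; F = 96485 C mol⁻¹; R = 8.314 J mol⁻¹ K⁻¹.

n(Zn) = 39.1 / 65.38 = 0.5980 mol, so n(e⁻) = 2 × 0.5980 = 1.196 mol.
The cells are in series, so the same 1.196 mol of electrons passes through the second cell.
2 H₂O + 2 e⁻ → H₂ + 2 OH⁻ — 2 mol e⁻ per mol H₂, so n(H₂) = 1.196/2 = 0.5980 mol.
V = nRT/P = (0.5980 × 8.314 × 282) / (149 × 10³) = 0.00941 m³ = 9.41 L.

9.41 L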